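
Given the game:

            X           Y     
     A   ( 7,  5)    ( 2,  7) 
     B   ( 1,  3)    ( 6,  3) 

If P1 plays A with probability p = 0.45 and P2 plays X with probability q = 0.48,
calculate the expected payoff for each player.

E[P1] = 3.96, E[P2] = 4.368

Work:
E[P1] = p·q·π₁(A,X) + p·(1-q)·π₁(A,Y) + (1-p)·q·π₁(B,X) + (1-p)·(1-q)·π₁(B,Y)
= 0.45·0.48·7 + 0.45·0.52·2 + 0.55·0.48·1 + 0.55·0.52·6
= 3.96

E[P2] = 4.368 (similar calculation)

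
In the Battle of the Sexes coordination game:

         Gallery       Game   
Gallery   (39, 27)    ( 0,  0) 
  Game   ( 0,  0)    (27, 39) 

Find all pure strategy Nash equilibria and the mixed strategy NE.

Pure NE: (Gallery, Gallery) and (Game, Game); Mixed NE: p = 0.5909, q = 0.4091

Work:
Check pure NE:
(Gallery, Gallery): (39, 27) - no unilateral deviation beneficial
(Game, Game): (27, 39) - no unilateral deviation beneficial
Mixed NE: P1 plays Gallery with p = 0.5909, P2 plays Gallery with q = 0.4091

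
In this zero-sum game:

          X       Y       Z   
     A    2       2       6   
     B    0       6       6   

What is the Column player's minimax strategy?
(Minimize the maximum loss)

Column should play X, value = 2

Work:
Column player minimizes Row's maximum payoff:
Column X: max payoff to Row = 2
Column Y: max payoff to Row = 6
Column Z: max payoff to Row = 6
Minimum is 2, achieved by column X.
Minimax strategy: X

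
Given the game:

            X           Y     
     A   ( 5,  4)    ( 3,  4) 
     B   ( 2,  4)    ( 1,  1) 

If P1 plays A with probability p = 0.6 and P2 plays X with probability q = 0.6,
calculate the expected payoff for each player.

E[P1] = 3.16, E[P2] = 3.52

Work:
E[P1] = p·q·π₁(A,X) + p·(1-q)·π₁(A,Y) + (1-p)·q·π₁(B,X) + (1-p)·(1-q)·π₁(B,Y)
= 0.6·0.6·5 + 0.6·0.4·3 + 0.4·0.6·2 + 0.4·0.4·1
= 3.16

E[P2] = 3.52 (similar calculation)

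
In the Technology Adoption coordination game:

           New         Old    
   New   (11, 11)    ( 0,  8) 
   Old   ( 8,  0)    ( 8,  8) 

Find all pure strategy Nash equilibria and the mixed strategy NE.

Pure NE: (New, New) and (Old, Old); Mixed NE: p = 0.7273, q = 0.7273

Work:
Check pure NE:
(New, New): (11, 11) - no unilateral deviation beneficial
(Old, Old): (8, 8) - no unilateral deviation beneficial
Mixed NE: P1 plays New with p = 0.7273, P2 plays New with q = 0.7273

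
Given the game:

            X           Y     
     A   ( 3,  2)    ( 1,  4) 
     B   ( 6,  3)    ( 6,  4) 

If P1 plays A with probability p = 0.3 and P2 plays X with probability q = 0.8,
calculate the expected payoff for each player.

E[P1] = 4.98, E[P2] = 2.96

Work:
E[P1] = p·q·π₁(A,X) + p·(1-q)·π₁(A,Y) + (1-p)·q·π₁(B,X) + (1-p)·(1-q)·π₁(B,Y)
= 0.3·0.8·3 + 0.3·0.2·1 + 0.7·0.8·6 + 0.7·0.2·6
= 4.98

E[P2] = 2.96 (similar calculation)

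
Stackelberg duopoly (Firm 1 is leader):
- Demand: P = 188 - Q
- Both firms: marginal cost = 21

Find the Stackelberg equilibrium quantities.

q₁* (leader) = 83.5, q₂* (follower) = 41.75

Work:
Follower's reaction: q₂ = (a - c - q₁)/2
Leader substitutes: π₁ = q₁·(a - q₁ - (a-c-q₁)/2 - c)
FOC: q₁* = (188 - 21)/2 = 83.50
Then: q₂* = (188 - 21 - 83.5)/2 = 41.75
Leader has first-mover advantage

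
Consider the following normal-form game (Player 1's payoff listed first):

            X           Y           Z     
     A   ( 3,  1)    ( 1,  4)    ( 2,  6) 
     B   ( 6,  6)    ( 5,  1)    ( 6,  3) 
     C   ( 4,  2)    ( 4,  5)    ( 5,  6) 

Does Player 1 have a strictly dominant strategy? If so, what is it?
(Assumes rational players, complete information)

Yes, Player 1's strictly dominant strategy is B

Work:
A strategy strictly dominates another if it gives a strictly higher payoff against every opponent action. Compare each pair of P1's strategies column-by-column:
  A vs B: [3 vs 6, 1 vs 5, 2 vs 6] → A does not strictly dominate B (column X: 3 ≤ 6)
  A vs C: [3 vs 4, 1 vs 4, 2 vs 5] → A does not strictly dominate C (column X: 3 ≤ 4)
  B vs A: [6 vs 3, 5 vs 1, 6 vs 2] → B strictly dominates A
  B vs C: [6 vs 4, 5 vs 4, 6 vs 5] → B strictly dominates C
  C vs A: [4 vs 3, 4 vs 1, 5 vs 2] → C strictly dominates A
  C vs B: [4 vs 6, 4 vs 5, 5 vs 6] → C does not strictly dominate B (column X: 4 ≤ 6)
B strictly dominates every other strategy → strictly dominant.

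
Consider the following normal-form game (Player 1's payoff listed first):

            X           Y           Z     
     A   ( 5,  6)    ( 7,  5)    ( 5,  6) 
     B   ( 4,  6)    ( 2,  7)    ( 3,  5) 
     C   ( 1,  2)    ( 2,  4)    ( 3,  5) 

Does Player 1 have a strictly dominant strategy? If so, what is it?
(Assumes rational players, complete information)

Yes, Player 1's strictly dominant strategy is A

Work:
A strategy strictly dominates another if it gives a strictly higher payoff against every opponent action. Compare each pair of P1's strategies column-by-column:
  A vs B: [5 vs 4, 7 vs 2, 5 vs 3] → A strictly dominates B
  A vs C: [5 vs 1, 7 vs 2, 5 vs 3] → A strictly dominates C
  B vs A: [4 vs 5, 2 vs 7, 3 vs 5] → B does not strictly dominate A (column X: 4 ≤ 5)
  B vs C: [4 vs 1, 2 vs 2, 3 vs 3] → B does not strictly dominate C (column Y: 2 ≤ 2)
  C vs A: [1 vs 5, 2 vs 7, 3 vs 5] → C does not strictly dominate A (column X: 1 ≤ 5)
  C vs B: [1 vs 4, 2 vs 2, 3 vs 3] → C does not strictly dominate B (column X: 1 ≤ 4)
A strictly dominates every other strategy → strictly dominant.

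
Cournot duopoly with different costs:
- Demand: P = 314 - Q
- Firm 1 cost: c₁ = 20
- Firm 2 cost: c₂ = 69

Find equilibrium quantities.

q₁* = 114.33, q₂* = 65.33

Work:
Reaction: q₁ = (314 - 20 - q₂)/2
Reaction: q₂ = (314 - 69 - q₁)/2
Solve simultaneously:
q₁* = (314 - 2×20 + 69)/3 = 114.33
q₂* = (314 - 2×69 + 20)/3 = 65.33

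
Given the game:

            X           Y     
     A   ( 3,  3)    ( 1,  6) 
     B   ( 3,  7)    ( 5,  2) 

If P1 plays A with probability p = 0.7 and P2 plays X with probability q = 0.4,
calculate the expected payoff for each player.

E[P1] = 2.52, E[P2] = 4.56

Work:
E[P1] = p·q·π₁(A,X) + p·(1-q)·π₁(A,Y) + (1-p)·q·π₁(B,X) + (1-p)·(1-q)·π₁(B,Y)
= 0.7·0.4·3 + 0.7·0.6·1 + 0.3·0.4·3 + 0.3·0.6·5
= 2.52

E[P2] = 4.56 (similar calculation)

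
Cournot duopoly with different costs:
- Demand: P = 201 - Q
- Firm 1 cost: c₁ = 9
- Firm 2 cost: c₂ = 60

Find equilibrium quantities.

q₁* = 81.0, q₂* = 30.0

Work:
Reaction: q₁ = (201 - 9 - q₂)/2
Reaction: q₂ = (201 - 60 - q₁)/2
Solve simultaneously:
q₁* = (201 - 2×9 + 60)/3 = 81.0
q₂* = (201 - 2×60 + 9)/3 = 30.0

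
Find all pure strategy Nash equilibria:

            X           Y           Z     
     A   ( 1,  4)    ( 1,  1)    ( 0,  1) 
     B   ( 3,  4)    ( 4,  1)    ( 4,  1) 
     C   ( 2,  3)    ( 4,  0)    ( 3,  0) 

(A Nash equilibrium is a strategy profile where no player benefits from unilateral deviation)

Nash equilibrium: (B, X)

Work:
Best responses:
  P1 vs X: payoffs [1, 3, 2] → best response B (payoff 3)
  P1 vs Y: payoffs [1, 4, 4] → best response B/C (payoff 4)
  P1 vs Z: payoffs [0, 4, 3] → best response B (payoff 4)
  P2 vs A: payoffs [4, 1, 1] → best response X (payoff 4)
  P2 vs B: payoffs [4, 1, 1] → best response X (payoff 4)
  P2 vs C: payoffs [3, 0, 0] → best response X (payoff 3)
Mutual best responses: (B,X) → Nash equilibria.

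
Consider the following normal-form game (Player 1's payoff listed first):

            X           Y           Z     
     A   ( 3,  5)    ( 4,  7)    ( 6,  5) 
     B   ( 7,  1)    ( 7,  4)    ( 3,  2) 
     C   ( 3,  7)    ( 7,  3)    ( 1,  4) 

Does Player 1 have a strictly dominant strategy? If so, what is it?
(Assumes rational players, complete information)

No strictly dominant strategy exists for Player 1

Work:
A strategy strictly dominates another if it gives a strictly higher payoff against every opponent action. Compare each pair of P1's strategies column-by-column:
  A vs B: [3 vs 7, 4 vs 7, 6 vs 3] → A does not strictly dominate B (column X: 3 ≤ 7)
  A vs C: [3 vs 3, 4 vs 7, 6 vs 1] → A does not strictly dominate C (column X: 3 ≤ 3)
  B vs A: [7 vs 3, 7 vs 4, 3 vs 6] → B does not strictly dominate A (column Z: 3 ≤ 6)
  B vs C: [7 vs 3, 7 vs 7, 3 vs 1] → B does not strictly dominate C (column Y: 7 ≤ 7)
  C vs A: [3 vs 3, 7 vs 4, 1 vs 6] → C does not strictly dominate A (column X: 3 ≤ 3)
  C vs B: [3 vs 7, 7 vs 7, 1 vs 3] → C does not strictly dominate B (column X: 3 ≤ 7)
No single strategy strictly dominates all others → no strictly dominant strategy.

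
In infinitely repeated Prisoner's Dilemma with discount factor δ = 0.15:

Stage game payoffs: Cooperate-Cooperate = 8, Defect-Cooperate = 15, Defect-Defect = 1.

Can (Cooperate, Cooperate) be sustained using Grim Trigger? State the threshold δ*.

δ* = 0.5; since δ = 0.15 < 0.5, cooperation cannot be sustained

Work:
For Grim Trigger:
Cooperate forever: 8/(1-δ)
Defect then punished: 15 + 1·δ/(1-δ)
Need: 8/(1-δ) ≥ 15 + 1·δ/(1-δ)
Solving: δ ≥ (T-R)/(T-P) = (15-8)/(15-1) = 0.5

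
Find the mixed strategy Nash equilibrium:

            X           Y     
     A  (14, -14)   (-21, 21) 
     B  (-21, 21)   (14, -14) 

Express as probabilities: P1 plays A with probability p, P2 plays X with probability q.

p = 0.5, q = 0.5

Work:
Find probabilities that make opponent indifferent:
P2 chooses q to make P1 indifferent between A and B
P1 chooses p to make P2 indifferent between X and Y
Mixed NE: P1 plays (A: 0.5, B: 0.5), P2 plays (X: 0.5, Y: 0.5)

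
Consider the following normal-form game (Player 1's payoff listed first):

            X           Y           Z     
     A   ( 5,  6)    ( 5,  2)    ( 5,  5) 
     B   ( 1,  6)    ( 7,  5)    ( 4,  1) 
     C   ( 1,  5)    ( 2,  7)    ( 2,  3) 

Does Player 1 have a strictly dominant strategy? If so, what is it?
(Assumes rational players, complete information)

No strictly dominant strategy exists for Player 1

Work:
A strategy strictly dominates another if it gives a strictly higher payoff against every opponent action. Compare each pair of P1's strategies column-by-column:
  A vs B: [5 vs 1, 5 vs 7, 5 vs 4] → A does not strictly dominate B (column Y: 5 ≤ 7)
  A vs C: [5 vs 1, 5 vs 2, 5 vs 2] → A strictly dominates C
  B vs A: [1 vs 5, 7 vs 5, 4 vs 5] → B does not strictly dominate A (column X: 1 ≤ 5)
  B vs C: [1 vs 1, 7 vs 2, 4 vs 2] → B does not strictly dominate C (column X: 1 ≤ 1)
  C vs A: [1 vs 5, 2 vs 5, 2 vs 5] → C does not strictly dominate A (column X: 1 ≤ 5)
  C vs B: [1 vs 1, 2 vs 7, 2 vs 4] → C does not strictly dominate B (column X: 1 ≤ 1)
No single strategy strictly dominates all others → no strictly dominant strategy.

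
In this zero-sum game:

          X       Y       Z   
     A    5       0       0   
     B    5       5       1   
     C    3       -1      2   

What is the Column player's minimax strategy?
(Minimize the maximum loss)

Column should play Z, value = 2

Work:
Column player minimizes Row's maximum payoff:
Column X: max payoff to Row = 5
Column Y: max payoff to Row = 5
Column Z: max payoff to Row = 2
Minimum is 2, achieved by column Z.
Minimax strategy: Z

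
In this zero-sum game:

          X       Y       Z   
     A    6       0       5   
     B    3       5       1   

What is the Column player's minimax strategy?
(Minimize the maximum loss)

Column should play Y or Z (all achieve the minimum), value = 5

Work:
Column player minimizes Row's maximum payoff:
Column X: max payoff to Row = 6
Column Y: max payoff to Row = 5
Column Z: max payoff to Row = 5
Minimum is 5, achieved by columns Y, Z (tied).
Each of Y or Z is a minimax strategy.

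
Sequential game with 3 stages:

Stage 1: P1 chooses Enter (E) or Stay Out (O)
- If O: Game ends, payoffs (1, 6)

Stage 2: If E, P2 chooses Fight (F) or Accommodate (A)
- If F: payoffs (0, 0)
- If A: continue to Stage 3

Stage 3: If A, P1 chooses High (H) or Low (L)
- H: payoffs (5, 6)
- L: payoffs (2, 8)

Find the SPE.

SPE: (E, A, H); Outcome (5, 6)

Work:
Stage 3: P1 chooses H (5 vs 2)
Stage 2: P2: F->0, A->6 (anticipating H). Choose A
Stage 1: P1: O->1, E->5 (anticipating A, H). Choose E
SPE path: E -> A -> H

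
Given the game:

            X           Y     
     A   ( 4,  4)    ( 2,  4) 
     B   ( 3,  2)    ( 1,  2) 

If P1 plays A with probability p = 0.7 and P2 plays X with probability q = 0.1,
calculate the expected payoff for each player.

E[P1] = 1.9, E[P2] = 3.4

Work:
E[P1] = p·q·π₁(A,X) + p·(1-q)·π₁(A,Y) + (1-p)·q·π₁(B,X) + (1-p)·(1-q)·π₁(B,Y)
= 0.7·0.1·4 + 0.7·0.9·2 + 0.3·0.1·3 + 0.3·0.9·1
= 1.9

E[P2] = 3.4 (similar calculation)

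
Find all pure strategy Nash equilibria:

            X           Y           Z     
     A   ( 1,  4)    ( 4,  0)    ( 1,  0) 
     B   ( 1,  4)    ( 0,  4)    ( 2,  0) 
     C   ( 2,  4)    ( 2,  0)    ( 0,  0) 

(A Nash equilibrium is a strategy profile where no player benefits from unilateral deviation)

Nash equilibrium: (C, X)

Work:
Best responses:
  P1 vs X: payoffs [1, 1, 2] → best response C (payoff 2)
  P1 vs Y: payoffs [4, 0, 2] → best response A (payoff 4)
  P1 vs Z: payoffs [1, 2, 0] → best response B (payoff 2)
  P2 vs A: payoffs [4, 0, 0] → best response X (payoff 4)
  P2 vs B: payoffs [4, 4, 0] → best response X/Y (payoff 4)
  P2 vs C: payoffs [4, 0, 0] → best response X (payoff 4)
Mutual best responses: (C,X) → Nash equilibria.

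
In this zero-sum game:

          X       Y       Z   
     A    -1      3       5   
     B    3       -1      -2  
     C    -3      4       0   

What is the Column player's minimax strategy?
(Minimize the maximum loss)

Column should play X, value = 3

Work:
Column player minimizes Row's maximum payoff:
Column X: max payoff to Row = 3
Column Y: max payoff to Row = 4
Column Z: max payoff to Row = 5
Minimum is 3, achieved by column X.
Minimax strategy: X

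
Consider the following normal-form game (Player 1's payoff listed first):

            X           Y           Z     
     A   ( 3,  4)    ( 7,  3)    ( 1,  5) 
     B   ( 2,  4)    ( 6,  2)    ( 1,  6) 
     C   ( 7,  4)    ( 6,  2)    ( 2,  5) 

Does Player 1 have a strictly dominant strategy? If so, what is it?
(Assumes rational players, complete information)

No strictly dominant strategy exists for Player 1

Work:
A strategy strictly dominates another if it gives a strictly higher payoff against every opponent action. Compare each pair of P1's strategies column-by-column:
  A vs B: [3 vs 2, 7 vs 6, 1 vs 1] → A does not strictly dominate B (column Z: 1 ≤ 1)
  A vs C: [3 vs 7, 7 vs 6, 1 vs 2] → A does not strictly dominate C (column X: 3 ≤ 7)
  B vs A: [2 vs 3, 6 vs 7, 1 vs 1] → B does not strictly dominate A (column X: 2 ≤ 3)
  B vs C: [2 vs 7, 6 vs 6, 1 vs 2] → B does not strictly dominate C (column X: 2 ≤ 7)
  C vs A: [7 vs 3, 6 vs 7, 2 vs 1] → C does not strictly dominate A (column Y: 6 ≤ 7)
  C vs B: [7 vs 2, 6 vs 6, 2 vs 1] → C does not strictly dominate B (column Y: 6 ≤ 6)
No single strategy strictly dominates all others → no strictly dominant strategy.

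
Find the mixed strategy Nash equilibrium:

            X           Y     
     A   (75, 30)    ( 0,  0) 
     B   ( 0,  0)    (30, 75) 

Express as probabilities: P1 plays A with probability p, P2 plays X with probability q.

p = 0.7143, q = 0.2857

Work:
Find probabilities that make opponent indifferent:
P2 chooses q to make P1 indifferent between A and B
P1 chooses p to make P2 indifferent between X and Y
Mixed NE: P1 plays (A: 0.7143, B: 0.2857), P2 plays (X: 0.2857, Y: 0.7143)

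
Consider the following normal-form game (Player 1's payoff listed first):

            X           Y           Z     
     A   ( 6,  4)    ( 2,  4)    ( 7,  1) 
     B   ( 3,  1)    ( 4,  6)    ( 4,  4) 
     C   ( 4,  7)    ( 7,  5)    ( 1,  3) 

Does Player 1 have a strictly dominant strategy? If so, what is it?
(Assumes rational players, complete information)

No strictly dominant strategy exists for Player 1

Work:
A strategy strictly dominates another if it gives a strictly higher payoff against every opponent action. Compare each pair of P1's strategies column-by-column:
  A vs B: [6 vs 3, 2 vs 4, 7 vs 4] → A does not strictly dominate B (column Y: 2 ≤ 4)
  A vs C: [6 vs 4, 2 vs 7, 7 vs 1] → A does not strictly dominate C (column Y: 2 ≤ 7)
  B vs A: [3 vs 6, 4 vs 2, 4 vs 7] → B does not strictly dominate A (column X: 3 ≤ 6)
  B vs C: [3 vs 4, 4 vs 7, 4 vs 1] → B does not strictly dominate C (column X: 3 ≤ 4)
  C vs A: [4 vs 6, 7 vs 2, 1 vs 7] → C does not strictly dominate A (column X: 4 ≤ 6)
  C vs B: [4 vs 3, 7 vs 4, 1 vs 4] → C does not strictly dominate B (column Z: 1 ≤ 4)
No single strategy strictly dominates all others → no strictly dominant strategy.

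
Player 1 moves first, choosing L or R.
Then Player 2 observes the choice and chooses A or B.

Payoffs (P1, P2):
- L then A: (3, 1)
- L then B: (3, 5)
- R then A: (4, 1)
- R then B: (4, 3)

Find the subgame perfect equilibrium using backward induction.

P1 plays R, P2 plays B after L and B after R; Payoff (4, 3)

Work:
Backward induction:
After L: P2 chooses B → P1 gets 3
After R: P2 chooses B → P1 gets 4
P1 chooses R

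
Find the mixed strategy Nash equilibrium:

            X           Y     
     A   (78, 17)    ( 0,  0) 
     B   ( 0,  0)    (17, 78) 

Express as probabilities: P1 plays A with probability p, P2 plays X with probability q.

p = 0.8211, q = 0.1789

Work:
Find probabilities that make opponent indifferent:
P2 chooses q to make P1 indifferent between A and B
P1 chooses p to make P2 indifferent between X and Y
Mixed NE: P1 plays (A: 0.8211, B: 0.1789), P2 plays (X: 0.1789, Y: 0.8211)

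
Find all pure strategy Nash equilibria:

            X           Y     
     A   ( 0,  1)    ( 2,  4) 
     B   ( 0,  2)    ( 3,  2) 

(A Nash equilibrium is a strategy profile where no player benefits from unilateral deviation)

Nash equilibrium: (B, X), (B, Y)

Work:
Best responses:
  P1 vs X: payoffs [0, 0] → best response A/B (payoff 0)
  P1 vs Y: payoffs [2, 3] → best response B (payoff 3)
  P2 vs A: payoffs [1, 4] → best response Y (payoff 4)
  P2 vs B: payoffs [2, 2] → best response X/Y (payoff 2)
Mutual best responses: (B,X), (B,Y) → Nash equilibria.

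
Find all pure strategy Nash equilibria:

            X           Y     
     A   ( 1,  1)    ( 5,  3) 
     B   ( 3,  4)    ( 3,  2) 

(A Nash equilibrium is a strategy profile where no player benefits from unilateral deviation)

Nash equilibrium: (A, Y), (B, X)

Work:
Best responses:
  P1 vs X: payoffs [1, 3] → best response B (payoff 3)
  P1 vs Y: payoffs [5, 3] → best response A (payoff 5)
  P2 vs A: payoffs [1, 3] → best response Y (payoff 3)
  P2 vs B: payoffs [4, 2] → best response X (payoff 4)
Mutual best responses: (A,Y), (B,X) → Nash equilibria.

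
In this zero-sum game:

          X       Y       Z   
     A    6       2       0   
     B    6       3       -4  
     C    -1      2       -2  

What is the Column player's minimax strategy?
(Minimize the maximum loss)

Column should play Z, value = 0

Work:
Column player minimizes Row's maximum payoff:
Column X: max payoff to Row = 6
Column Y: max payoff to Row = 3
Column Z: max payoff to Row = 0
Minimum is 0, achieved by column Z.
Minimax strategy: Z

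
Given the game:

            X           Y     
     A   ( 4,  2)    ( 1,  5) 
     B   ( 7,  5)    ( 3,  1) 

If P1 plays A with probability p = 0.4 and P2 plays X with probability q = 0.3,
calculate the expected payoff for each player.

E[P1] = 3.28, E[P2] = 2.96

Work:
E[P1] = p·q·π₁(A,X) + p·(1-q)·π₁(A,Y) + (1-p)·q·π₁(B,X) + (1-p)·(1-q)·π₁(B,Y)
= 0.4·0.3·4 + 0.4·0.7·1 + 0.6·0.3·7 + 0.6·0.7·3
= 3.28

E[P2] = 2.96 (similar calculation)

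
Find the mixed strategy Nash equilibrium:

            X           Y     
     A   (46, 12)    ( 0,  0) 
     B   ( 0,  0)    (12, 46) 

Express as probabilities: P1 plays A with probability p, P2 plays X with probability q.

p = 0.7931, q = 0.2069

Work:
Find probabilities that make opponent indifferent:
P2 chooses q to make P1 indifferent between A and B
P1 chooses p to make P2 indifferent between X and Y
Mixed NE: P1 plays (A: 0.7931, B: 0.2069), P2 plays (X: 0.2069, Y: 0.7931)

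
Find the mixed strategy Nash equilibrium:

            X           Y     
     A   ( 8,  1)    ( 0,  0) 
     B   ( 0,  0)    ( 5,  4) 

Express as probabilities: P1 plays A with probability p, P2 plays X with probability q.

p = 0.8, q = 0.3846

Work:
Find probabilities that make opponent indifferent:
P2 chooses q to make P1 indifferent between A and B
P1 chooses p to make P2 indifferent between X and Y
Mixed NE: P1 plays (A: 0.8, B: 0.2), P2 plays (X: 0.3846, Y: 0.6154)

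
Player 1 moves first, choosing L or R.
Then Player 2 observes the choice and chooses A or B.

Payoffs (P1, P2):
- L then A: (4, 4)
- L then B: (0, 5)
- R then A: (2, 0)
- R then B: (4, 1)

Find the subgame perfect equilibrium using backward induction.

P1 plays R, P2 plays B after L and B after R; Payoff (4, 1)

Work:
Backward induction:
After L: P2 chooses B → P1 gets 0
After R: P2 chooses B → P1 gets 4
P1 chooses R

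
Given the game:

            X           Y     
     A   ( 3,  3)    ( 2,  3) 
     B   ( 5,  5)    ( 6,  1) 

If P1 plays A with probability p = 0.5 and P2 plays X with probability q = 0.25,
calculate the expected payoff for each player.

E[P1] = 4.0, E[P2] = 2.5

Work:
E[P1] = p·q·π₁(A,X) + p·(1-q)·π₁(A,Y) + (1-p)·q·π₁(B,X) + (1-p)·(1-q)·π₁(B,Y)
= 0.5·0.25·3 + 0.5·0.75·2 + 0.5·0.25·5 + 0.5·0.75·6
= 4.0

E[P2] = 2.5 (similar calculation)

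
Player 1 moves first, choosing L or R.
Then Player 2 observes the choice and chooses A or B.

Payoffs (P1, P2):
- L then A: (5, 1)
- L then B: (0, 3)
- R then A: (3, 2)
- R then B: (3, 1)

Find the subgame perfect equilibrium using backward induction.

P1 plays R, P2 plays B after L and A after R; Payoff (3, 2)

Work:
Backward induction:
After L: P2 chooses B → P1 gets 0
After R: P2 chooses A → P1 gets 3
P1 chooses R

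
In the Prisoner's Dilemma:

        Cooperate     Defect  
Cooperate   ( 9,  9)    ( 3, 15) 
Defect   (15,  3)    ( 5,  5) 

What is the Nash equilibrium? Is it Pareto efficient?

(Defect, Defect) is NE; not Pareto efficient

Work:
Defect dominates Cooperate for both players:
If P2 cooperates: Defect (15) > Cooperate (9)
If P2 defects: Defect (5) > Cooperate (3)
NE: (Defect, Defect) with payoff (5, 5)
But (Cooperate, Cooperate) = (9, 9) Pareto dominates (5, 5)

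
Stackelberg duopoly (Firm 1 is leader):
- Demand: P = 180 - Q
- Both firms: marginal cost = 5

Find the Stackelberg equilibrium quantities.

q₁* (leader) = 87.5, q₂* (follower) = 43.75

Work:
Follower's reaction: q₂ = (a - c - q₁)/2
Leader substitutes: π₁ = q₁·(a - q₁ - (a-c-q₁)/2 - c)
FOC: q₁* = (180 - 5)/2 = 87.50
Then: q₂* = (180 - 5 - 87.5)/2 = 43.75
Leader has first-mover advantage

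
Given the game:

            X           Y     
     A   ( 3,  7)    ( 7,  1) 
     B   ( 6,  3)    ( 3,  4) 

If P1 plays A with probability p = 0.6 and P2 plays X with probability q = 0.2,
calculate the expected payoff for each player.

E[P1] = 5.16, E[P2] = 2.84

Work:
E[P1] = p·q·π₁(A,X) + p·(1-q)·π₁(A,Y) + (1-p)·q·π₁(B,X) + (1-p)·(1-q)·π₁(B,Y)
= 0.6·0.2·3 + 0.6·0.8·7 + 0.4·0.2·6 + 0.4·0.8·3
= 5.16

E[P2] = 2.84 (similar calculation)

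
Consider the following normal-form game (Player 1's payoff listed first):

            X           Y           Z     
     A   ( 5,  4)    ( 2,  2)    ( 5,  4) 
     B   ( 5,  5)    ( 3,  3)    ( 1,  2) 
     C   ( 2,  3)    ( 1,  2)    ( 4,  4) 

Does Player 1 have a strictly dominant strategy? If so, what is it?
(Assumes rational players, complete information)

No strictly dominant strategy exists for Player 1

Work:
A strategy strictly dominates another if it gives a strictly higher payoff against every opponent action. Compare each pair of P1's strategies column-by-column:
  A vs B: [5 vs 5, 2 vs 3, 5 vs 1] → A does not strictly dominate B (column X: 5 ≤ 5)
  A vs C: [5 vs 2, 2 vs 1, 5 vs 4] → A strictly dominates C
  B vs A: [5 vs 5, 3 vs 2, 1 vs 5] → B does not strictly dominate A (column X: 5 ≤ 5)
  B vs C: [5 vs 2, 3 vs 1, 1 vs 4] → B does not strictly dominate C (column Z: 1 ≤ 4)
  C vs A: [2 vs 5, 1 vs 2, 4 vs 5] → C does not strictly dominate A (column X: 2 ≤ 5)
  C vs B: [2 vs 5, 1 vs 3, 4 vs 1] → C does not strictly dominate B (column X: 2 ≤ 5)
No single strategy strictly dominates all others → no strictly dominant strategy.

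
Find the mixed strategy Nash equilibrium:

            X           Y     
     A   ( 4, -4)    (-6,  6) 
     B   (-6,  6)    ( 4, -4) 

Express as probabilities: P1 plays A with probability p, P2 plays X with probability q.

p = 0.5, q = 0.5

Work:
Find probabilities that make opponent indifferent:
P2 chooses q to make P1 indifferent between A and B
P1 chooses p to make P2 indifferent between X and Y
Mixed NE: P1 plays (A: 0.5, B: 0.5), P2 plays (X: 0.5, Y: 0.5)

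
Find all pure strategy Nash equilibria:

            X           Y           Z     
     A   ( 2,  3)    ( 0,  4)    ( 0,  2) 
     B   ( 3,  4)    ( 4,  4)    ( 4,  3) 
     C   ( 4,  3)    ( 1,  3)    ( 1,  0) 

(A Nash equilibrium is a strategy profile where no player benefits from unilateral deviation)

Nash equilibrium: (B, Y), (C, X)

Work:
Best responses:
  P1 vs X: payoffs [2, 3, 4] → best response C (payoff 4)
  P1 vs Y: payoffs [0, 4, 1] → best response B (payoff 4)
  P1 vs Z: payoffs [0, 4, 1] → best response B (payoff 4)
  P2 vs A: payoffs [3, 4, 2] → best response Y (payoff 4)
  P2 vs B: payoffs [4, 4, 3] → best response X/Y (payoff 4)
  P2 vs C: payoffs [3, 3, 0] → best response X/Y (payoff 3)
Mutual best responses: (B,Y), (C,X) → Nash equilibria.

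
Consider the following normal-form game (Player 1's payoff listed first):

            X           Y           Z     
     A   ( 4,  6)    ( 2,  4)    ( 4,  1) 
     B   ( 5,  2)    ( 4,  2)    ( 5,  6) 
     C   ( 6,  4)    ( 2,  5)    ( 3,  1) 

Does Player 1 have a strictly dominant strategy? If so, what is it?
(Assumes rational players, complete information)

No strictly dominant strategy exists for Player 1

Work:
A strategy strictly dominates another if it gives a strictly higher payoff against every opponent action. Compare each pair of P1's strategies column-by-column:
  A vs B: [4 vs 5, 2 vs 4, 4 vs 5] → A does not strictly dominate B (column X: 4 ≤ 5)
  A vs C: [4 vs 6, 2 vs 2, 4 vs 3] → A does not strictly dominate C (column X: 4 ≤ 6)
  B vs A: [5 vs 4, 4 vs 2, 5 vs 4] → B strictly dominates A
  B vs C: [5 vs 6, 4 vs 2, 5 vs 3] → B does not strictly dominate C (column X: 5 ≤ 6)
  C vs A: [6 vs 4, 2 vs 2, 3 vs 4] → C does not strictly dominate A (column Y: 2 ≤ 2)
  C vs B: [6 vs 5, 2 vs 4, 3 vs 5] → C does not strictly dominate B (column Y: 2 ≤ 4)
No single strategy strictly dominates all others → no strictly dominant strategy.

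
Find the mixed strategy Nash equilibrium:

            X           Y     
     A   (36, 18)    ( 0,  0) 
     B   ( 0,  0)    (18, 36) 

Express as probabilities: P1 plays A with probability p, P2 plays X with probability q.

p = 0.6667, q = 0.3333

Work:
Find probabilities that make opponent indifferent:
P2 chooses q to make P1 indifferent between A and B
P1 chooses p to make P2 indifferent between X and Y
Mixed NE: P1 plays (A: 0.6667, B: 0.3333), P2 plays (X: 0.3333, Y: 0.6667)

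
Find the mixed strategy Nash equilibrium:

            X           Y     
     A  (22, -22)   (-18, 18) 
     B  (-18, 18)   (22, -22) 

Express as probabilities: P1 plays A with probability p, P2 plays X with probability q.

p = 0.5, q = 0.5

Work:
Find probabilities that make opponent indifferent:
P2 chooses q to make P1 indifferent between A and B
P1 chooses p to make P2 indifferent between X and Y
Mixed NE: P1 plays (A: 0.5, B: 0.5), P2 plays (X: 0.5, Y: 0.5)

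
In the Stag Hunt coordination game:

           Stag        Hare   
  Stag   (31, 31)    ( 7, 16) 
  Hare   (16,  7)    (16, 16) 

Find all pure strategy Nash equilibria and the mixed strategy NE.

Pure NE: (Stag, Stag) and (Hare, Hare); Mixed NE: p = 0.375, q = 0.375

Work:
Check pure NE:
(Stag, Stag): (31, 31) - no unilateral deviation beneficial
(Hare, Hare): (16, 16) - no unilateral deviation beneficial
Mixed NE: P1 plays Stag with p = 0.375, P2 plays Stag with q = 0.375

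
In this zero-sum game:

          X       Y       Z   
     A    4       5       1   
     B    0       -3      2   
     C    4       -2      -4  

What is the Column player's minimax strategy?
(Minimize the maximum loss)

Column should play Z, value = 2

Work:
Column player minimizes Row's maximum payoff:
Column X: max payoff to Row = 4
Column Y: max payoff to Row = 5
Column Z: max payoff to Row = 2
Minimum is 2, achieved by column Z.
Minimax strategy: Z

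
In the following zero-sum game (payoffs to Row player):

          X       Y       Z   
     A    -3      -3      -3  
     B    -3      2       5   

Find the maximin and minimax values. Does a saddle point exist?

Maximin = -3, Minimax = -3, Saddle: True

Work:
Row minimums: [-3, -3] → maximin = -3
Column maximums: [-3, 2, 5] → minimax = -3
Saddle point exists! Game value = -3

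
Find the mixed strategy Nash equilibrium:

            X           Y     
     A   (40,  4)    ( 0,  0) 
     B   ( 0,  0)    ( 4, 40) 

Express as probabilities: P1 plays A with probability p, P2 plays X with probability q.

p = 0.9091, q = 0.0909

Work:
Find probabilities that make opponent indifferent:
P2 chooses q to make P1 indifferent between A and B
P1 chooses p to make P2 indifferent between X and Y
Mixed NE: P1 plays (A: 0.9091, B: 0.0909), P2 plays (X: 0.0909, Y: 0.9091)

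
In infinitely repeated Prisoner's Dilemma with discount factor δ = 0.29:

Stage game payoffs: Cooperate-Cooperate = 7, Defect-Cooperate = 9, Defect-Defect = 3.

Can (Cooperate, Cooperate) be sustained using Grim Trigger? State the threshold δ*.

δ* = 0.3333; since δ = 0.29 < 0.3333, cooperation cannot be sustained

Work:
For Grim Trigger:
Cooperate forever: 7/(1-δ)
Defect then punished: 9 + 3·δ/(1-δ)
Need: 7/(1-δ) ≥ 9 + 3·δ/(1-δ)
Solving: δ ≥ (T-R)/(T-P) = (9-7)/(9-3) = 0.3333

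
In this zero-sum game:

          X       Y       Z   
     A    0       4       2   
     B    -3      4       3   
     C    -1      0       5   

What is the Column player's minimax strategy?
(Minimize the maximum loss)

Column should play X, value = 0

Work:
Column player minimizes Row's maximum payoff:
Column X: max payoff to Row = 0
Column Y: max payoff to Row = 4
Column Z: max payoff to Row = 5
Minimum is 0, achieved by column X.
Minimax strategy: X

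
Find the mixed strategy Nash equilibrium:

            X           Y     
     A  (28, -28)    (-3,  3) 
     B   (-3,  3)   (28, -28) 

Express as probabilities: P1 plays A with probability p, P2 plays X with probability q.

p = 0.5, q = 0.5

Work:
Find probabilities that make opponent indifferent:
P2 chooses q to make P1 indifferent between A and B
P1 chooses p to make P2 indifferent between X and Y
Mixed NE: P1 plays (A: 0.5, B: 0.5), P2 plays (X: 0.5, Y: 0.5)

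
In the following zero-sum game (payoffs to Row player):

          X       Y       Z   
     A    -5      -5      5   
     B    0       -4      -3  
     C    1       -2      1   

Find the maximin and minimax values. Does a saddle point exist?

Maximin = -2, Minimax = -2, Saddle: True

Work:
Row minimums: [-5, -4, -2] → maximin = -2
Column maximums: [1, -2, 5] → minimax = -2
Saddle point exists! Game value = -2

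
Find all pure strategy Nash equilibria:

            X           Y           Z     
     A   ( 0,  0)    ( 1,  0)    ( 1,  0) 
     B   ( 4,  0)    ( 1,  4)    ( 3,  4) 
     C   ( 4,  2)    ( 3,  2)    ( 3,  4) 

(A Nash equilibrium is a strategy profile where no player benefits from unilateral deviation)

Nash equilibrium: (B, Z), (C, Z)

Work:
Best responses:
  P1 vs X: payoffs [0, 4, 4] → best response B/C (payoff 4)
  P1 vs Y: payoffs [1, 1, 3] → best response C (payoff 3)
  P1 vs Z: payoffs [1, 3, 3] → best response B/C (payoff 3)
  P2 vs A: payoffs [0, 0, 0] → best response X/Y/Z (payoff 0)
  P2 vs B: payoffs [0, 4, 4] → best response Y/Z (payoff 4)
  P2 vs C: payoffs [2, 2, 4] → best response Z (payoff 4)
Mutual best responses: (B,Z), (C,Z) → Nash equilibria.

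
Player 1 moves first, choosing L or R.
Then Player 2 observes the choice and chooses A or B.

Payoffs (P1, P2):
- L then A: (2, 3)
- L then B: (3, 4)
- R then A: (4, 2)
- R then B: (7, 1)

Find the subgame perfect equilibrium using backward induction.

P1 plays R, P2 plays B after L and A after R; Payoff (4, 2)

Work:
Backward induction:
After L: P2 chooses B → P1 gets 3
After R: P2 chooses A → P1 gets 4
P1 chooses R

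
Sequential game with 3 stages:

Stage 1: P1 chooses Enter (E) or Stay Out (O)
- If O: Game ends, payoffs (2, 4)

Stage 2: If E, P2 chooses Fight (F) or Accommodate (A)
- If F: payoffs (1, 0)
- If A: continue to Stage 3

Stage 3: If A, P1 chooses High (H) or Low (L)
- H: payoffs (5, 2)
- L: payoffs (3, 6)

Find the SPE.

SPE: (E, A, H); Outcome (5, 2)

Work:
Stage 3: P1 chooses H (5 vs 3)
Stage 2: P2: F->0, A->2 (anticipating H). Choose A
Stage 1: P1: O->2, E->5 (anticipating A, H). Choose E
SPE path: E -> A -> H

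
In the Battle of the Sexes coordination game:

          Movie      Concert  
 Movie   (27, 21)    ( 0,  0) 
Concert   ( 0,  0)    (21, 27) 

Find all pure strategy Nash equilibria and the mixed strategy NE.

Pure NE: (Movie, Movie) and (Concert, Concert); Mixed NE: p = 0.5625, q = 0.4375

Work:
Check pure NE:
(Movie, Movie): (27, 21) - no unilateral deviation beneficial
(Concert, Concert): (21, 27) - no unilateral deviation beneficial
Mixed NE: P1 plays Movie with p = 0.5625, P2 plays Movie with q = 0.4375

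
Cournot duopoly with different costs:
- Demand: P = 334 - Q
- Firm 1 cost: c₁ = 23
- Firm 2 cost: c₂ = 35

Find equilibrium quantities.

q₁* = 107.67, q₂* = 95.67

Work:
Reaction: q₁ = (334 - 23 - q₂)/2
Reaction: q₂ = (334 - 35 - q₁)/2
Solve simultaneously:
q₁* = (334 - 2×23 + 35)/3 = 107.67
q₂* = (334 - 2×35 + 23)/3 = 95.67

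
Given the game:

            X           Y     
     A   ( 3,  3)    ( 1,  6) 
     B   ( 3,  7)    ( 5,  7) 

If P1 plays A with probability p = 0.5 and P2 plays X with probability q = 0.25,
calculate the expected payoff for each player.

E[P1] = 3.0, E[P2] = 6.125

Work:
E[P1] = p·q·π₁(A,X) + p·(1-q)·π₁(A,Y) + (1-p)·q·π₁(B,X) + (1-p)·(1-q)·π₁(B,Y)
= 0.5·0.25·3 + 0.5·0.75·1 + 0.5·0.25·3 + 0.5·0.75·5
= 3.0

E[P2] = 6.125 (similar calculation)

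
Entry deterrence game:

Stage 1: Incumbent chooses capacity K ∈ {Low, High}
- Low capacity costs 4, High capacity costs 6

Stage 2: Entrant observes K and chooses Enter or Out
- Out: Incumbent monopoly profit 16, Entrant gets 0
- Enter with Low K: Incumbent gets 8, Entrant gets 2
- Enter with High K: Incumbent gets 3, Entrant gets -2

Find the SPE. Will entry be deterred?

SPE: (High, Enter|Low, Out|High); Entry deterred. Incumbent net profit = 10

Work:
After Low K: Entrant enters (2 > 0)
After High K: Entrant stays out (-2 < 0)
Incumbent: Low → 8−4=4, High → 16−6=10
Incumbent chooses High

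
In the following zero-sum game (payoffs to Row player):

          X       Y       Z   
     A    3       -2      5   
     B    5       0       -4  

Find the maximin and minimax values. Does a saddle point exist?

Maximin = -2, Minimax = 0, Saddle: False

Work:
Row minimums: [-2, -4] → maximin = -2
Column maximums: [5, 0, 5] → minimax = 0
No saddle point (maximin ≠ minimax). Mixed strategy needed.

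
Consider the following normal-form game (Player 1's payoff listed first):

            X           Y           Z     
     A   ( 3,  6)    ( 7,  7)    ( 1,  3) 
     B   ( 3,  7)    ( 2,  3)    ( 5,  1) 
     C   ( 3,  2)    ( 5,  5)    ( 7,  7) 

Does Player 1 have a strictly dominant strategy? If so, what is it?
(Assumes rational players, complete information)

No strictly dominant strategy exists for Player 1

Work:
A strategy strictly dominates another if it gives a strictly higher payoff against every opponent action. Compare each pair of P1's strategies column-by-column:
  A vs B: [3 vs 3, 7 vs 2, 1 vs 5] → A does not strictly dominate B (column X: 3 ≤ 3)
  A vs C: [3 vs 3, 7 vs 5, 1 vs 7] → A does not strictly dominate C (column X: 3 ≤ 3)
  B vs A: [3 vs 3, 2 vs 7, 5 vs 1] → B does not strictly dominate A (column X: 3 ≤ 3)
  B vs C: [3 vs 3, 2 vs 5, 5 vs 7] → B does not strictly dominate C (column X: 3 ≤ 3)
  C vs A: [3 vs 3, 5 vs 7, 7 vs 1] → C does not strictly dominate A (column X: 3 ≤ 3)
  C vs B: [3 vs 3, 5 vs 2, 7 vs 5] → C does not strictly dominate B (column X: 3 ≤ 3)
No single strategy strictly dominates all others → no strictly dominant strategy.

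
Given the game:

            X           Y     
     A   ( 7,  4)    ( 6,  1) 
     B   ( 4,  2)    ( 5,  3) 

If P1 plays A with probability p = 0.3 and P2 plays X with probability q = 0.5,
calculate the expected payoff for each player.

E[P1] = 5.1, E[P2] = 2.5

Work:
E[P1] = p·q·π₁(A,X) + p·(1-q)·π₁(A,Y) + (1-p)·q·π₁(B,X) + (1-p)·(1-q)·π₁(B,Y)
= 0.3·0.5·7 + 0.3·0.5·6 + 0.7·0.5·4 + 0.7·0.5·5
= 5.1

E[P2] = 2.5 (similar calculation)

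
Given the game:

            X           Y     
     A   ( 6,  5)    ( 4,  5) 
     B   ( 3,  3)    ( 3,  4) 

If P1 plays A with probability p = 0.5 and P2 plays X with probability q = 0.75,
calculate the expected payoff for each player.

E[P1] = 4.25, E[P2] = 4.125

Work:
E[P1] = p·q·π₁(A,X) + p·(1-q)·π₁(A,Y) + (1-p)·q·π₁(B,X) + (1-p)·(1-q)·π₁(B,Y)
= 0.5·0.75·6 + 0.5·0.25·4 + 0.5·0.75·3 + 0.5·0.25·3
= 4.25

E[P2] = 4.125 (similar calculation)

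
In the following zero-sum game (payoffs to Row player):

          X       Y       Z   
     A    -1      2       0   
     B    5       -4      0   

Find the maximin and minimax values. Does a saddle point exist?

Maximin = -1, Minimax = 0, Saddle: False

Work:
Row minimums: [-1, -4] → maximin = -1
Column maximums: [5, 2, 0] → minimax = 0
No saddle point (maximin ≠ minimax). Mixed strategy needed.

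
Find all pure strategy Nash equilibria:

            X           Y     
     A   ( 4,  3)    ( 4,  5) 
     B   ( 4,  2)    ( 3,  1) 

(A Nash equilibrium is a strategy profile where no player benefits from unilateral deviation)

Nash equilibrium: (A, Y), (B, X)

Work:
Best responses:
  P1 vs X: payoffs [4, 4] → best response A/B (payoff 4)
  P1 vs Y: payoffs [4, 3] → best response A (payoff 4)
  P2 vs A: payoffs [3, 5] → best response Y (payoff 5)
  P2 vs B: payoffs [2, 1] → best response X (payoff 2)
Mutual best responses: (A,Y), (B,X) → Nash equilibria.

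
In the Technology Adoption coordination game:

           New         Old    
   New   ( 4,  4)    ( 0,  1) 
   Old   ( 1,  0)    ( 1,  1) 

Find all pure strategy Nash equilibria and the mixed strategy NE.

Pure NE: (New, New) and (Old, Old); Mixed NE: p = 0.25, q = 0.25

Work:
Check pure NE:
(New, New): (4, 4) - no unilateral deviation beneficial
(Old, Old): (1, 1) - no unilateral deviation beneficial
Mixed NE: P1 plays New with p = 0.25, P2 plays New with q = 0.25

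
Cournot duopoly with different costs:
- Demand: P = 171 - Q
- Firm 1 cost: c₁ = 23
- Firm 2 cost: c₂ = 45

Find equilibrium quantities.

q₁* = 56.67, q₂* = 34.67

Work:
Reaction: q₁ = (171 - 23 - q₂)/2
Reaction: q₂ = (171 - 45 - q₁)/2
Solve simultaneously:
q₁* = (171 - 2×23 + 45)/3 = 56.67
q₂* = (171 - 2×45 + 23)/3 = 34.67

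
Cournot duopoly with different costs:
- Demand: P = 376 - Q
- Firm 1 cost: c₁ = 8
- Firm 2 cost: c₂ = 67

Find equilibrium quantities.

q₁* = 142.33, q₂* = 83.33

Work:
Reaction: q₁ = (376 - 8 - q₂)/2
Reaction: q₂ = (376 - 67 - q₁)/2
Solve simultaneously:
q₁* = (376 - 2×8 + 67)/3 = 142.33
q₂* = (376 - 2×67 + 8)/3 = 83.33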